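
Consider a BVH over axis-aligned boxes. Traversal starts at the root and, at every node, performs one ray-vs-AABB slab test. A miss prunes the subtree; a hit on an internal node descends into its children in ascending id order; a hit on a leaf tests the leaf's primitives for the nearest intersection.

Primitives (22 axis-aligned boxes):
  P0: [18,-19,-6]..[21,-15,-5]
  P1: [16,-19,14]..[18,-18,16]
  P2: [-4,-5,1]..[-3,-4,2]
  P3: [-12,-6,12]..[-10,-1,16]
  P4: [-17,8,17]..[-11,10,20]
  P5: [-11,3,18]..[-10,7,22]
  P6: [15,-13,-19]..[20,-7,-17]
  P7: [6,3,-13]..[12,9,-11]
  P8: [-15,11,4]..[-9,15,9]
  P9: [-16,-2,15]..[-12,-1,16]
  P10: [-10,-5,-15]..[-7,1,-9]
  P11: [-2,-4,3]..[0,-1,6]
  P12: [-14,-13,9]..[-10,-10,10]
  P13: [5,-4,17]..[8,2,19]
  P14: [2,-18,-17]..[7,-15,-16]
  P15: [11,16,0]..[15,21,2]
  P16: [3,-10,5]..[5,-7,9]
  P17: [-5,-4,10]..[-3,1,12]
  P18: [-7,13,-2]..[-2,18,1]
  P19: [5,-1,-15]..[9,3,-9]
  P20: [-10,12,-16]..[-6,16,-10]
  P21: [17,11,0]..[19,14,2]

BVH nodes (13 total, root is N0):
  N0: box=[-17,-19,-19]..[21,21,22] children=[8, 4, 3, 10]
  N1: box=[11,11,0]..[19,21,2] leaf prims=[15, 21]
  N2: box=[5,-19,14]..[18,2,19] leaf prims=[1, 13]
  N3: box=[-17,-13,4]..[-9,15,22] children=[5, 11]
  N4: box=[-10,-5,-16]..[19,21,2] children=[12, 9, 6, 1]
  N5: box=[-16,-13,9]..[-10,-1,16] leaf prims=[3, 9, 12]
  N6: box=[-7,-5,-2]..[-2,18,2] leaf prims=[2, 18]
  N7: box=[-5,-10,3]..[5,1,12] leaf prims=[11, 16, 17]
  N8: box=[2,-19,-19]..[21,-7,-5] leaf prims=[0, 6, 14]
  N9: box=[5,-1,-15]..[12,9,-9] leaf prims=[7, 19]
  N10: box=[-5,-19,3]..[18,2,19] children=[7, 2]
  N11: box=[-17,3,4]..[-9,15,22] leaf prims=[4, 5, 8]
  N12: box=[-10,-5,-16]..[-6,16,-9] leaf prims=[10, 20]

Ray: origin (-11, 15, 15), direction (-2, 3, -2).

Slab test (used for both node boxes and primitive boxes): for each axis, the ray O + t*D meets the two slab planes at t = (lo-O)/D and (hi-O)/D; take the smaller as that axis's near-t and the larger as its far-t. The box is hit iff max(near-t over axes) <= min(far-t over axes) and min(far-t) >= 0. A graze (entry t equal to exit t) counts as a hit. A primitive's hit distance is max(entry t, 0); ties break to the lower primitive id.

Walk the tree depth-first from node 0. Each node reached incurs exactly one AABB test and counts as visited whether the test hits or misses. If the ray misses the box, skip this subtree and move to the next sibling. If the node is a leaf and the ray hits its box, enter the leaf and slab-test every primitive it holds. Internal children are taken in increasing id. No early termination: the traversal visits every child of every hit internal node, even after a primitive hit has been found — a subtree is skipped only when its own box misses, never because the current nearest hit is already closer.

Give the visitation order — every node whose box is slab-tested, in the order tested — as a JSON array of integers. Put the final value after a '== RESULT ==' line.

Trace the traversal:
N0 x:[-16,3] y:[-34/3,2] z:[-7/2,17] -> hit [-7/2,2], descend [3, 4, 8, 10]
  N3 x:[-1,3] y:[-28/3,0] z:[-7/2,11/2] -> hit [-1,0], descend [5, 11]
    N5 x:[-1/2,5/2] y:[-28/3,-16/3] z:[-1/2,3] -> miss, prune
    N11 x:[-1,3] y:[-4,0] z:[-7/2,11/2] -> hit [-1,0] leaf, test {P4(miss), P5(miss), P8(miss)}
  N4 x:[-15,-1/2] y:[-20/3,2] z:[13/2,31/2] -> miss, prune
  N8 x:[-16,-13/2] y:[-34/3,-22/3] z:[10,17] -> miss, prune
  N10 x:[-29/2,-3] y:[-34/3,-13/3] z:[-2,6] -> miss, prune

7 AABB tests over nodes [0, 3, 5, 11, 4, 8, 10]; 1 leaf entered; closest miss.

== RESULT ==
[0, 3, 5, 11, 4, 8, 10]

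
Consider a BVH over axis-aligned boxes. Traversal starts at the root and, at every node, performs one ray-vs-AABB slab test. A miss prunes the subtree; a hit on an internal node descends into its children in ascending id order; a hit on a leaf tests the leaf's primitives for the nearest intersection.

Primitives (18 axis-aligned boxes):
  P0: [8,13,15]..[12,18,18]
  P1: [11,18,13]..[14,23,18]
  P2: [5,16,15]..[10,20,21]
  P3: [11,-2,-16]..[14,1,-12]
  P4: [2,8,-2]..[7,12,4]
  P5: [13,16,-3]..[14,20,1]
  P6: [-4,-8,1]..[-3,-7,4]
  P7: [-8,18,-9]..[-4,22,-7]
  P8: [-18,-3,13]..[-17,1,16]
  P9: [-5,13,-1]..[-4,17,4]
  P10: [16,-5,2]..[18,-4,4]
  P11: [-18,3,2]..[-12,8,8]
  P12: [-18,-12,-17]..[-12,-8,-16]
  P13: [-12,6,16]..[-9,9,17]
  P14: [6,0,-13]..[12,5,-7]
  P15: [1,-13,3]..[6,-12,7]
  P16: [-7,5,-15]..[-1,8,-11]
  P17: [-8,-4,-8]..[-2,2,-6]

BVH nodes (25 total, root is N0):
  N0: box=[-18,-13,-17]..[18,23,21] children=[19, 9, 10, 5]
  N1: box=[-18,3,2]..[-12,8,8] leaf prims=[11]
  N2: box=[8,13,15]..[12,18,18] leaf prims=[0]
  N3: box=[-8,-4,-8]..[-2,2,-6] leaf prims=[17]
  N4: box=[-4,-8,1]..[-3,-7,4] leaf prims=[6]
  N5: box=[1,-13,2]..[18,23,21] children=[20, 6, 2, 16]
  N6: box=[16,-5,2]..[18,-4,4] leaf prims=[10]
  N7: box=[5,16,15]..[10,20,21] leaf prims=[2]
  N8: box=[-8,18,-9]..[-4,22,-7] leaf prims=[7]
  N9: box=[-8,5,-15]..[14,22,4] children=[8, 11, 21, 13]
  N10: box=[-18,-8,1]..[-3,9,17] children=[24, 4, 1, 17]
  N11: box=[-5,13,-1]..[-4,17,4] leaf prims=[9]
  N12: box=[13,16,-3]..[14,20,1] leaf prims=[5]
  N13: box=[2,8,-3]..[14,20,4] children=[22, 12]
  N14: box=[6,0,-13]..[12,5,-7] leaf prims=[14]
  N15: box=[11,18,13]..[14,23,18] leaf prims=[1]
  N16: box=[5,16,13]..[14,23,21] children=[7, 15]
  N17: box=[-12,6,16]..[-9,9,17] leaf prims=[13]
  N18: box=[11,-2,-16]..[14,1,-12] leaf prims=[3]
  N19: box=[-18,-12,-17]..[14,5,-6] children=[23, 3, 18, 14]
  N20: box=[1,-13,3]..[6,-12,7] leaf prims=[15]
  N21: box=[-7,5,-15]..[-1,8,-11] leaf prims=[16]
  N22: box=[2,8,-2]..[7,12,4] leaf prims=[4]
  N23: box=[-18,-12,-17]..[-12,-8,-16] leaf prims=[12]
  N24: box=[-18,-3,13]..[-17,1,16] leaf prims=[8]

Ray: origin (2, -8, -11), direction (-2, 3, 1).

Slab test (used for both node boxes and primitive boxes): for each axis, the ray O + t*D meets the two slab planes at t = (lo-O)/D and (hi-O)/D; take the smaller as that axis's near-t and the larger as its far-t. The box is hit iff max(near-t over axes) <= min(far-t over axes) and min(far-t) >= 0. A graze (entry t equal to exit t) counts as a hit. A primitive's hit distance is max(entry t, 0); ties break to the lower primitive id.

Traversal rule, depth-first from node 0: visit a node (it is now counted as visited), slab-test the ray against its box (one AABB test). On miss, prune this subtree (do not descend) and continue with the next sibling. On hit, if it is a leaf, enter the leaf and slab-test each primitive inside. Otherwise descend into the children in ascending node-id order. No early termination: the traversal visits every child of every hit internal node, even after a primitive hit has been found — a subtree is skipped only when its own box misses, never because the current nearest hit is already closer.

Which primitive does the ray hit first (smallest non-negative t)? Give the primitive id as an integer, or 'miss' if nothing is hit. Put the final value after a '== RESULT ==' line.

Traverse from the root:
N0 x:[-8,10] y:[-5/3,31/3] z:[-6,32] -> hit [-5/3,10], descend [5, 9, 10, 19]
  N5 x:[-8,1/2] y:[-5/3,31/3] z:[13,32] -> miss, prune
  N9 x:[-6,5] y:[13/3,10] z:[-4,15] -> hit [13/3,5], descend [8, 11, 13, 21]
    N8 x:[3,5] y:[26/3,10] z:[2,4] -> miss, prune
    N11 x:[3,7/2] y:[7,25/3] z:[10,15] -> miss, prune
    N13 x:[-6,0] y:[16/3,28/3] z:[8,15] -> miss, prune
    N21 x:[3/2,9/2] y:[13/3,16/3] z:[-4,0] -> miss, prune
  N10 x:[5/2,10] y:[0,17/3] z:[12,28] -> miss, prune
  N19 x:[-6,10] y:[-4/3,13/3] z:[-6,5] -> hit [-4/3,13/3], descend [3, 14, 18, 23]
    N3 x:[2,5] y:[4/3,10/3] z:[3,5] -> hit [3,10/3] leaf, test {P17@t=3}
    N14 x:[-5,-2] y:[8/3,13/3] z:[-2,4] -> miss, prune
    N18 x:[-6,-9/2] y:[2,3] z:[-5,-1] -> miss, prune
    N23 x:[7,10] y:[-4/3,0] z:[-6,-5] -> miss, prune

13 AABB tests over nodes [0, 5, 9, 8, 11, 13, 21, 10, 19, 3, 14, 18, 23]; 1 leaf entered; closest P17.

== RESULT ==
17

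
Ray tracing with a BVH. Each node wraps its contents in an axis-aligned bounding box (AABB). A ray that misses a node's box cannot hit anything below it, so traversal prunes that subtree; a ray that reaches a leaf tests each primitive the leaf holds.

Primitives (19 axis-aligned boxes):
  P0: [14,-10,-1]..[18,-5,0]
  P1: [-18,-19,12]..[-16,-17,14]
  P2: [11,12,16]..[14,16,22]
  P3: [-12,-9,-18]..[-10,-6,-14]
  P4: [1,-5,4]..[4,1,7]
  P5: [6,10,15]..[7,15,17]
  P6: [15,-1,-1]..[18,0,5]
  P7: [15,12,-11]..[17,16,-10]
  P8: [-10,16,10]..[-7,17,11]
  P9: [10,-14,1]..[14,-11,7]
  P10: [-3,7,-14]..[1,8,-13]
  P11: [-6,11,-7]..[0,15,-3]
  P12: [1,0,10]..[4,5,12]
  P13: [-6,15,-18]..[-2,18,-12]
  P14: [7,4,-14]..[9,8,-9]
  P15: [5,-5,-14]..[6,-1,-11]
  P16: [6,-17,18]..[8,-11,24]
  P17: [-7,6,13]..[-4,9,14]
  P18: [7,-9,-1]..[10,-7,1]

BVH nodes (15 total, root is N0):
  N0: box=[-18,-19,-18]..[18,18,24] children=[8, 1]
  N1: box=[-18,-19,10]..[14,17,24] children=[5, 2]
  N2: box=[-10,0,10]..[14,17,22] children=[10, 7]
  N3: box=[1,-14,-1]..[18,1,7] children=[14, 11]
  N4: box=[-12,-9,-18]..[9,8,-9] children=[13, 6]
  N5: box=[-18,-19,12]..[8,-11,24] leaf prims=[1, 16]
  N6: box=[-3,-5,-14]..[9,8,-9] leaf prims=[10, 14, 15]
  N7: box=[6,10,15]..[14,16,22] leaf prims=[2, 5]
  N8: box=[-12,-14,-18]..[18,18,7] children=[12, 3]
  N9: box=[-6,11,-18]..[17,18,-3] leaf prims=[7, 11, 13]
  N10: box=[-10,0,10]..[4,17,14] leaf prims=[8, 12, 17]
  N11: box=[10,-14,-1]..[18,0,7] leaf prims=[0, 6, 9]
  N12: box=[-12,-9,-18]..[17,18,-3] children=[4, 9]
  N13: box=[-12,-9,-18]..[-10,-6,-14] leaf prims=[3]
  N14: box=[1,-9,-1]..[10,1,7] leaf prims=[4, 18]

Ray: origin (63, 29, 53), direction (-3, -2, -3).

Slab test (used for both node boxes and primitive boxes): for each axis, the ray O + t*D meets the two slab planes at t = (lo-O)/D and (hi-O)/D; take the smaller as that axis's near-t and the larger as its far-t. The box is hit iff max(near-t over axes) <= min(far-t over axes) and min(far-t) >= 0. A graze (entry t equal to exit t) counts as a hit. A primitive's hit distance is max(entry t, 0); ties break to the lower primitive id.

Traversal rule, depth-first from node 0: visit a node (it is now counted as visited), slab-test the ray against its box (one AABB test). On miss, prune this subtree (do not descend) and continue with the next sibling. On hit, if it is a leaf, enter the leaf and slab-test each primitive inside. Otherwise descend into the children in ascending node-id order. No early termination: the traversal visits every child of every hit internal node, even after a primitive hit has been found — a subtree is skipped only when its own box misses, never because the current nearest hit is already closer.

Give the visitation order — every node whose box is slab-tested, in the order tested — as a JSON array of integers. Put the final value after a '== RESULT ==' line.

Traverse from the root:
N0 x:[15,27] y:[11/2,24] z:[29/3,71/3] -> hit [15,71/3], descend [1, 8]
  N1 x:[49/3,27] y:[6,24] z:[29/3,43/3] -> miss, prune
  N8 x:[15,25] y:[11/2,43/2] z:[46/3,71/3] -> hit [46/3,43/2], descend [3, 12]
    N3 x:[15,62/3] y:[14,43/2] z:[46/3,18] -> hit [46/3,18], descend [11, 14]
      N11 x:[15,53/3] y:[29/2,43/2] z:[46/3,18] -> hit [46/3,53/3] leaf, test {P0(miss), P6(miss), P9(miss)}
      N14 x:[53/3,62/3] y:[14,19] z:[46/3,18] -> hit [53/3,18] leaf, test {P4(miss), P18@t=18}
    N12 x:[46/3,25] y:[11/2,19] z:[56/3,71/3] -> hit [56/3,19], descend [4, 9]
      N4 x:[18,25] y:[21/2,19] z:[62/3,71/3] -> miss, prune
      N9 x:[46/3,23] y:[11/2,9] z:[56/3,71/3] -> miss, prune

9 AABB tests over nodes [0, 1, 8, 3, 11, 14, 12, 4, 9]; 2 leaves entered; closest P18.

== RESULT ==
[0, 1, 8, 3, 11, 14, 12, 4, 9]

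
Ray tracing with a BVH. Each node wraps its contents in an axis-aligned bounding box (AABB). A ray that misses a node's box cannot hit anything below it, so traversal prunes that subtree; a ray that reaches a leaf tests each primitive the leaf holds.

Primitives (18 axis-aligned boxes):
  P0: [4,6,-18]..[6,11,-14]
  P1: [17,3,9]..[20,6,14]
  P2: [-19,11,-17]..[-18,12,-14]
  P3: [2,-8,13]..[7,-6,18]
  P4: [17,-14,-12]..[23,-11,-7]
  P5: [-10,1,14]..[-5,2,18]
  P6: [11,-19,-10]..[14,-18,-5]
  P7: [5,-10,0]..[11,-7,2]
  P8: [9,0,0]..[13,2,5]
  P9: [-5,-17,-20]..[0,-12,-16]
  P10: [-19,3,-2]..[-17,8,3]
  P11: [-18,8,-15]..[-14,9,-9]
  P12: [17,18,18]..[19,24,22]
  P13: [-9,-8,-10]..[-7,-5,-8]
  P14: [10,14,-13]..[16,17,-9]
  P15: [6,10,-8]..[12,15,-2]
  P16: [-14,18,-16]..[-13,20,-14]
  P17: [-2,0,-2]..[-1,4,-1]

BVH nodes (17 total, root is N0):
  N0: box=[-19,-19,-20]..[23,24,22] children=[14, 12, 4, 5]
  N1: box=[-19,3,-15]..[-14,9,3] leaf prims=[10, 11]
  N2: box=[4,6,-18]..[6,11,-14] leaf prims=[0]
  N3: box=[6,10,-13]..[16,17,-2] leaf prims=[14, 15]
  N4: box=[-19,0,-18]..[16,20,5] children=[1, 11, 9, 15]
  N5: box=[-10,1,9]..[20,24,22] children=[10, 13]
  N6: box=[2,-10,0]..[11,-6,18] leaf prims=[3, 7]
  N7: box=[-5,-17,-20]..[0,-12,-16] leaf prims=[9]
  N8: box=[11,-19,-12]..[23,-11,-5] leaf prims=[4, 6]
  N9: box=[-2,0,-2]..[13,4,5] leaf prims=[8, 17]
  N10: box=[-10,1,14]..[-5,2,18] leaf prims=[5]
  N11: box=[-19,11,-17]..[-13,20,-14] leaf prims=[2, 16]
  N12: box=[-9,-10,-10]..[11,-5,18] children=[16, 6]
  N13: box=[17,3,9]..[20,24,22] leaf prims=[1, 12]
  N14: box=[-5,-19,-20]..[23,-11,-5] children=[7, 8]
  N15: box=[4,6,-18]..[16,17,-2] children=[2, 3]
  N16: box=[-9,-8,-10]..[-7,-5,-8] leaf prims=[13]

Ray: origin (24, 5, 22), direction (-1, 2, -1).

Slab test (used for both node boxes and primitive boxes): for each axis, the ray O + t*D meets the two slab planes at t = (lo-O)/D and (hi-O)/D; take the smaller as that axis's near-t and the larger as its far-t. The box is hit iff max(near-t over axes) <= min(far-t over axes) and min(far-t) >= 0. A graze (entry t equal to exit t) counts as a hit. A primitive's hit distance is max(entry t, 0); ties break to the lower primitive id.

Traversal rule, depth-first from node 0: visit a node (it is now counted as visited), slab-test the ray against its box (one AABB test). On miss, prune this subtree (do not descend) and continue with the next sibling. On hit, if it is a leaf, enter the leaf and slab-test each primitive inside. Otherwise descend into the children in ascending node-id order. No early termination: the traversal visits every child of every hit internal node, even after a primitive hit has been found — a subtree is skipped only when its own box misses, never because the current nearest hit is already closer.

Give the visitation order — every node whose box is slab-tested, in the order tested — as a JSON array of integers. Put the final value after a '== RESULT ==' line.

Walk:
N0 x:[1,43] y:[-12,19/2] z:[0,42] -> hit [1,19/2], descend [4, 5, 12, 14]
  N4 x:[8,43] y:[-5/2,15/2] z:[17,40] -> miss, prune
  N5 x:[4,34] y:[-2,19/2] z:[0,13] -> hit [4,19/2], descend [10, 13]
    N10 x:[29,34] y:[-2,-3/2] z:[4,8] -> miss, prune
    N13 x:[4,7] y:[-1,19/2] z:[0,13] -> hit [4,7] leaf, test {P1(miss), P12(miss)}
  N12 x:[13,33] y:[-15/2,-5] z:[4,32] -> miss, prune
  N14 x:[1,29] y:[-12,-8] z:[27,42] -> miss, prune

order=[0, 4, 5, 10, 13, 12, 14]  |boxes|=7  |leaves|=1  hit=miss

== RESULT ==
[0, 4, 5, 10, 13, 12, 14]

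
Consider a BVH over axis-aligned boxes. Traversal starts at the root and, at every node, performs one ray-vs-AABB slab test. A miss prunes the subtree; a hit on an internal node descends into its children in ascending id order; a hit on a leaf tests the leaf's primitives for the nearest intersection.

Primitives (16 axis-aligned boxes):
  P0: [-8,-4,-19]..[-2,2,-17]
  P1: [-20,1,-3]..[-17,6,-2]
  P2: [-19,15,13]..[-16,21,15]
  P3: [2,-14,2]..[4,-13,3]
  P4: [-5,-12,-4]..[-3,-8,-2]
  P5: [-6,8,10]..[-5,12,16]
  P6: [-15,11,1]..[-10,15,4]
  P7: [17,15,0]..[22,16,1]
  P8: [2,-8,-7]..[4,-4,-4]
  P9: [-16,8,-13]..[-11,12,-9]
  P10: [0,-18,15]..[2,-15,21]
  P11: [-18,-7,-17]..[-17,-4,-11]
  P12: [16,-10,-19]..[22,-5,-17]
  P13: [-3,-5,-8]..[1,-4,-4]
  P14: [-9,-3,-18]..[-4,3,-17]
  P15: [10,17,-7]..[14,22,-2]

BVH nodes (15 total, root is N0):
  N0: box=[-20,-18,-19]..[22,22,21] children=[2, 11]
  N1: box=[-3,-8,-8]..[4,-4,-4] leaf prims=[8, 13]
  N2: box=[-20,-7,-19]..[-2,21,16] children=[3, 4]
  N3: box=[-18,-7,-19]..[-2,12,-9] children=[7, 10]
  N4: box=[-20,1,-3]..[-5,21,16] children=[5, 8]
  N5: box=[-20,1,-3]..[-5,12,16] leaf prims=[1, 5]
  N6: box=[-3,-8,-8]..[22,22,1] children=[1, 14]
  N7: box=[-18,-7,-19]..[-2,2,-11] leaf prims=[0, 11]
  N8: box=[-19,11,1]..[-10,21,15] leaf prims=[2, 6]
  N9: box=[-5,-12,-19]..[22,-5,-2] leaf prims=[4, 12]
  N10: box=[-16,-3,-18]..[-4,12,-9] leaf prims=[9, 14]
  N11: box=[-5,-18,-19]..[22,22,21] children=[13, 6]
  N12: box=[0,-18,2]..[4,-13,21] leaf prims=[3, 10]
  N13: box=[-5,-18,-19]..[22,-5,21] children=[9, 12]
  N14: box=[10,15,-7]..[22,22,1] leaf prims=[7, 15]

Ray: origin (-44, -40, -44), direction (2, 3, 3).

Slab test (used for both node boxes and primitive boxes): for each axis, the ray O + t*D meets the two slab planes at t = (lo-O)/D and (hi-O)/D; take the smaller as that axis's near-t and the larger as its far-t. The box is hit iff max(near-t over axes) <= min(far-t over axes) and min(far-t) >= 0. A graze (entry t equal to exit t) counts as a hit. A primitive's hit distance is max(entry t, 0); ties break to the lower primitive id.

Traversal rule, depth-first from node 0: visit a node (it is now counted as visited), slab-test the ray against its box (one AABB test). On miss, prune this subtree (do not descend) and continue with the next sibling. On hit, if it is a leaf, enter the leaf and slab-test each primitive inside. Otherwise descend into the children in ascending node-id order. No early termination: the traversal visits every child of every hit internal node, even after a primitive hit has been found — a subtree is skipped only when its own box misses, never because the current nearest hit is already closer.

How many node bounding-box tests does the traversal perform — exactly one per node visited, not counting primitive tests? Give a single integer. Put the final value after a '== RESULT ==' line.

Traverse from the root:
N0 x:[12,33] y:[22/3,62/3] z:[25/3,65/3] -> hit [12,62/3], descend [2, 11]
  N2 x:[12,21] y:[11,61/3] z:[25/3,20] -> hit [12,20], descend [3, 4]
    N3 x:[13,21] y:[11,52/3] z:[25/3,35/3] -> miss, prune
    N4 x:[12,39/2] y:[41/3,61/3] z:[41/3,20] -> hit [41/3,39/2], descend [5, 8]
      N5 x:[12,39/2] y:[41/3,52/3] z:[41/3,20] -> hit [41/3,52/3] leaf, test {P1(miss), P5(miss)}
      N8 x:[25/2,17] y:[17,61/3] z:[15,59/3] -> hit [17,17] leaf, test {P2(miss), P6(miss)}
  N11 x:[39/2,33] y:[22/3,62/3] z:[25/3,65/3] -> hit [39/2,62/3], descend [6, 13]
    N6 x:[41/2,33] y:[32/3,62/3] z:[12,15] -> miss, prune
    N13 x:[39/2,33] y:[22/3,35/3] z:[25/3,65/3] -> miss, prune

Summary -> nodes [0, 2, 3, 4, 5, 8, 11, 6, 13]; box-tests=9; leaf-entries=2; first=miss

== RESULT ==
9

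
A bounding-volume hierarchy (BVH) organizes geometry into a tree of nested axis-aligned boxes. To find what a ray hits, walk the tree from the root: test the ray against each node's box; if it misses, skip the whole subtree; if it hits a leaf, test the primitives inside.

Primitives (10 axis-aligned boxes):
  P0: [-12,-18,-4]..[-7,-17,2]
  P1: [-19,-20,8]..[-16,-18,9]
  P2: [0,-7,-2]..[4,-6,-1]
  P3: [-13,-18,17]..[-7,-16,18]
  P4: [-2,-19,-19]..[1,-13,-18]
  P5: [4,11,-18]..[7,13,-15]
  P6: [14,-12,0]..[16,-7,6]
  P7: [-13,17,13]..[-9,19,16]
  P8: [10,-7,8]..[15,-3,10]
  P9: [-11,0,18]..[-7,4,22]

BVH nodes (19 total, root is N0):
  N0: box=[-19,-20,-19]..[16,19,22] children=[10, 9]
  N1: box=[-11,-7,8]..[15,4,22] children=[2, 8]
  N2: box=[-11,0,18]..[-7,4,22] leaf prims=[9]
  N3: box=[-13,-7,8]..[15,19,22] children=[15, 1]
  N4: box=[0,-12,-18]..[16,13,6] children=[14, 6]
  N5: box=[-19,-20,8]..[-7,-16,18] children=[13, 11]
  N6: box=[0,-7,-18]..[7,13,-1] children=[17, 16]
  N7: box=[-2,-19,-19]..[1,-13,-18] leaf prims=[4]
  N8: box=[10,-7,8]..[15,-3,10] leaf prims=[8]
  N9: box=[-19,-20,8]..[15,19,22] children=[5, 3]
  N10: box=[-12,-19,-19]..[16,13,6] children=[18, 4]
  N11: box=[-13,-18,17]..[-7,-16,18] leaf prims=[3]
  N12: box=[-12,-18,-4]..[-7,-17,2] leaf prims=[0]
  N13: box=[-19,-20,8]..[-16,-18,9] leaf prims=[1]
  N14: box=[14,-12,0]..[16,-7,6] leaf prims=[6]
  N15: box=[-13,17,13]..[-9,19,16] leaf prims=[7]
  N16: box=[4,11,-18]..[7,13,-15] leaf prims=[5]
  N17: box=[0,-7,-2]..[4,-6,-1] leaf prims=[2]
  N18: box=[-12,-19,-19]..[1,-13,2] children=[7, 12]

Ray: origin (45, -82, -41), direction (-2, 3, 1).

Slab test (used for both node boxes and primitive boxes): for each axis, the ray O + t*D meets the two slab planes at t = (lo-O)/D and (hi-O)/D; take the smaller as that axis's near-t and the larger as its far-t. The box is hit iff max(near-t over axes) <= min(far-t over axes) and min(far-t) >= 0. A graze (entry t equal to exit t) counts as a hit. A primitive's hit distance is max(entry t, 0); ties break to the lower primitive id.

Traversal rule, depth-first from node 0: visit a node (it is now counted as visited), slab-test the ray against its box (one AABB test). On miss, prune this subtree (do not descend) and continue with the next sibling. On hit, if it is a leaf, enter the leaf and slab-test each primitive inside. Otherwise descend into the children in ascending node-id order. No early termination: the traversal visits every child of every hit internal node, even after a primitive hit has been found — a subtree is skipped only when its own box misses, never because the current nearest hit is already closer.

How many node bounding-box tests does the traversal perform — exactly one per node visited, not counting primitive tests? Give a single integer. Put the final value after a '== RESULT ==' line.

Walk:
N0 x:[29/2,32] y:[62/3,101/3] z:[22,63] -> hit [22,32], descend [9, 10]
  N9 x:[15,32] y:[62/3,101/3] z:[49,63] -> miss, prune
  N10 x:[29/2,57/2] y:[21,95/3] z:[22,47] -> hit [22,57/2], descend [4, 18]
    N4 x:[29/2,45/2] y:[70/3,95/3] z:[23,47] -> miss, prune
    N18 x:[22,57/2] y:[21,23] z:[22,43] -> hit [22,23], descend [7, 12]
      N7 x:[22,47/2] y:[21,23] z:[22,23] -> hit [22,23] leaf, test {P4@t=22}
      N12 x:[26,57/2] y:[64/3,65/3] z:[37,43] -> miss, prune

Summary -> nodes [0, 9, 10, 4, 18, 7, 12]; box-tests=7; leaf-entries=1; first=P4

== RESULT ==
7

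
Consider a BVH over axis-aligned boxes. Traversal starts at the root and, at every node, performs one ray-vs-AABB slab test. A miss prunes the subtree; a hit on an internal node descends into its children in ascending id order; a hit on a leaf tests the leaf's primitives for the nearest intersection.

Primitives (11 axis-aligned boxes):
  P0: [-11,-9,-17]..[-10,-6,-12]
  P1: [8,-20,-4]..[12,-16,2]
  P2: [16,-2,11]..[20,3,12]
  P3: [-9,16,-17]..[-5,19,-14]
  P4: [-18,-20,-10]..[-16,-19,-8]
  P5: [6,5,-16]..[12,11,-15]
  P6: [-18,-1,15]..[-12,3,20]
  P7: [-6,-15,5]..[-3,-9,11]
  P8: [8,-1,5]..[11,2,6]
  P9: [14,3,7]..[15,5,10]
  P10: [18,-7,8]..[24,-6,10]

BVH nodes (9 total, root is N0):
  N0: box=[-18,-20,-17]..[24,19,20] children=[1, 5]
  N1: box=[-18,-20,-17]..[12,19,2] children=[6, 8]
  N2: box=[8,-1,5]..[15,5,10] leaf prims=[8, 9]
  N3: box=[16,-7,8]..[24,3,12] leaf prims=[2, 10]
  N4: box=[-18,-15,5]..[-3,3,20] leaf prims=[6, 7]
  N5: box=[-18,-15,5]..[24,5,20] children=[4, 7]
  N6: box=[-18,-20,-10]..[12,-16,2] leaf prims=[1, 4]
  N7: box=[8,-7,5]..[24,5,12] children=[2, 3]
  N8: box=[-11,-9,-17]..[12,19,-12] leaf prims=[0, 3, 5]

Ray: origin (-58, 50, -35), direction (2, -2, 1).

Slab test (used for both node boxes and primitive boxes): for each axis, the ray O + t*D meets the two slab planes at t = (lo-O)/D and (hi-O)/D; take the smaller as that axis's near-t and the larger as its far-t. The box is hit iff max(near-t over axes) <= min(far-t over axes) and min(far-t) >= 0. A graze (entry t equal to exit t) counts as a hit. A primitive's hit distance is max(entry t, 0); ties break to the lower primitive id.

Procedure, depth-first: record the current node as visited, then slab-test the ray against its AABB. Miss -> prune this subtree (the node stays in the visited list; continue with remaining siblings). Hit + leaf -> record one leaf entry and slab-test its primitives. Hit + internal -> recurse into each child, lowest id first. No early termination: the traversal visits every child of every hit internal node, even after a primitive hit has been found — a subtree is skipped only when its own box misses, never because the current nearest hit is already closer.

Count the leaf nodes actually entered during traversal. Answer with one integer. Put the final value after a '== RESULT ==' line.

Traverse from the root:
N0 x:[20,41] y:[31/2,35] z:[18,55] -> hit [20,35], descend [1, 5]
  N1 x:[20,35] y:[31/2,35] z:[18,37] -> hit [20,35], descend [6, 8]
    N6 x:[20,35] y:[33,35] z:[25,37] -> hit [33,35] leaf, test {P1@t=33, P4(miss)}
    N8 x:[47/2,35] y:[31/2,59/2] z:[18,23] -> miss, prune
  N5 x:[20,41] y:[45/2,65/2] z:[40,55] -> miss, prune

Visited [0, 1, 6, 8, 5]. Tests: 5 box, 1 leaf. Nearest: P1.

== RESULT ==
1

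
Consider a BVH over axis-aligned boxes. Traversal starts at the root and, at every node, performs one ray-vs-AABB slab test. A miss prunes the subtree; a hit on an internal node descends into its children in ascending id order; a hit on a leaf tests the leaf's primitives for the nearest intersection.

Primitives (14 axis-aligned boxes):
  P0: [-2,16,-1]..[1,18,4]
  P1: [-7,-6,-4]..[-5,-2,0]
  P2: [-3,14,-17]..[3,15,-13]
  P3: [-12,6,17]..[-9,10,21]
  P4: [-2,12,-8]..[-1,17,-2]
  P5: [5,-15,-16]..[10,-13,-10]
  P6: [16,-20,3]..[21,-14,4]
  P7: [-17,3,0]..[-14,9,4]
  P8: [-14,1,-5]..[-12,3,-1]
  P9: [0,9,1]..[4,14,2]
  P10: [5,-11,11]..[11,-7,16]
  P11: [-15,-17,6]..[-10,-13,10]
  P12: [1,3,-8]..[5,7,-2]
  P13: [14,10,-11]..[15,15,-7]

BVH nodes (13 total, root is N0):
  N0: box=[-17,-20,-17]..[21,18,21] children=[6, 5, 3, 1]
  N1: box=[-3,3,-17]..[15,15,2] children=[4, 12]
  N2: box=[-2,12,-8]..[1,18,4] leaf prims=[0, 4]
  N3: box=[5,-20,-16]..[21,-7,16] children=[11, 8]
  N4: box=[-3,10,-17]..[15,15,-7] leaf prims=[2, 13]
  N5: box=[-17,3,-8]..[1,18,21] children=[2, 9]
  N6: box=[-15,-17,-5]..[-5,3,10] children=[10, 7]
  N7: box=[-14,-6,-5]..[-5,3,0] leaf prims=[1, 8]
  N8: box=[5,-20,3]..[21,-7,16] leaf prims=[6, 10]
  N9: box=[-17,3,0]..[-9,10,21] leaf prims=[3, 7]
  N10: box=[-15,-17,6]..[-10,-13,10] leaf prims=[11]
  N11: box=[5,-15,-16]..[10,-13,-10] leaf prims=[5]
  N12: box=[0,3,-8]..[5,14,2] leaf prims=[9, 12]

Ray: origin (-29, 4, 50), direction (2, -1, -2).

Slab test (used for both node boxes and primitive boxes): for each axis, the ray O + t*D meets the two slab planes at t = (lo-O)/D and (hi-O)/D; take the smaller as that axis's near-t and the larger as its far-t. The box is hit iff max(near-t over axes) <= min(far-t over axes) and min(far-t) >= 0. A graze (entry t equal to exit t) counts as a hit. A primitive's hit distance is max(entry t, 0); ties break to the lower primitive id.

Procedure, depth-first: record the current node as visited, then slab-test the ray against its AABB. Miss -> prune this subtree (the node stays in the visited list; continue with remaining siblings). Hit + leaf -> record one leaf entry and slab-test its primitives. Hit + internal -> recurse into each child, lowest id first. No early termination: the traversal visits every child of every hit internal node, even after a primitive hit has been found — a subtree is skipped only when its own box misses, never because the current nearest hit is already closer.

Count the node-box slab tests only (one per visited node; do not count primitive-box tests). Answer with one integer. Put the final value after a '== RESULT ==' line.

Traverse from the root:
N0 x:[6,25] y:[-14,24] z:[29/2,67/2] -> hit [29/2,24], descend [1, 3, 5, 6]
  N1 x:[13,22] y:[-11,1] z:[24,67/2] -> miss, prune
  N3 x:[17,25] y:[11,24] z:[17,33] -> hit [17,24], descend [8, 11]
    N8 x:[17,25] y:[11,24] z:[17,47/2] -> hit [17,47/2] leaf, test {P6@t=23, P10(miss)}
    N11 x:[17,39/2] y:[17,19] z:[30,33] -> miss, prune
  N5 x:[6,15] y:[-14,1] z:[29/2,29] -> miss, prune
  N6 x:[7,12] y:[1,21] z:[20,55/2] -> miss, prune

7 AABB tests over nodes [0, 1, 3, 8, 11, 5, 6]; 1 leaf entered; closest P6.

== RESULT ==
7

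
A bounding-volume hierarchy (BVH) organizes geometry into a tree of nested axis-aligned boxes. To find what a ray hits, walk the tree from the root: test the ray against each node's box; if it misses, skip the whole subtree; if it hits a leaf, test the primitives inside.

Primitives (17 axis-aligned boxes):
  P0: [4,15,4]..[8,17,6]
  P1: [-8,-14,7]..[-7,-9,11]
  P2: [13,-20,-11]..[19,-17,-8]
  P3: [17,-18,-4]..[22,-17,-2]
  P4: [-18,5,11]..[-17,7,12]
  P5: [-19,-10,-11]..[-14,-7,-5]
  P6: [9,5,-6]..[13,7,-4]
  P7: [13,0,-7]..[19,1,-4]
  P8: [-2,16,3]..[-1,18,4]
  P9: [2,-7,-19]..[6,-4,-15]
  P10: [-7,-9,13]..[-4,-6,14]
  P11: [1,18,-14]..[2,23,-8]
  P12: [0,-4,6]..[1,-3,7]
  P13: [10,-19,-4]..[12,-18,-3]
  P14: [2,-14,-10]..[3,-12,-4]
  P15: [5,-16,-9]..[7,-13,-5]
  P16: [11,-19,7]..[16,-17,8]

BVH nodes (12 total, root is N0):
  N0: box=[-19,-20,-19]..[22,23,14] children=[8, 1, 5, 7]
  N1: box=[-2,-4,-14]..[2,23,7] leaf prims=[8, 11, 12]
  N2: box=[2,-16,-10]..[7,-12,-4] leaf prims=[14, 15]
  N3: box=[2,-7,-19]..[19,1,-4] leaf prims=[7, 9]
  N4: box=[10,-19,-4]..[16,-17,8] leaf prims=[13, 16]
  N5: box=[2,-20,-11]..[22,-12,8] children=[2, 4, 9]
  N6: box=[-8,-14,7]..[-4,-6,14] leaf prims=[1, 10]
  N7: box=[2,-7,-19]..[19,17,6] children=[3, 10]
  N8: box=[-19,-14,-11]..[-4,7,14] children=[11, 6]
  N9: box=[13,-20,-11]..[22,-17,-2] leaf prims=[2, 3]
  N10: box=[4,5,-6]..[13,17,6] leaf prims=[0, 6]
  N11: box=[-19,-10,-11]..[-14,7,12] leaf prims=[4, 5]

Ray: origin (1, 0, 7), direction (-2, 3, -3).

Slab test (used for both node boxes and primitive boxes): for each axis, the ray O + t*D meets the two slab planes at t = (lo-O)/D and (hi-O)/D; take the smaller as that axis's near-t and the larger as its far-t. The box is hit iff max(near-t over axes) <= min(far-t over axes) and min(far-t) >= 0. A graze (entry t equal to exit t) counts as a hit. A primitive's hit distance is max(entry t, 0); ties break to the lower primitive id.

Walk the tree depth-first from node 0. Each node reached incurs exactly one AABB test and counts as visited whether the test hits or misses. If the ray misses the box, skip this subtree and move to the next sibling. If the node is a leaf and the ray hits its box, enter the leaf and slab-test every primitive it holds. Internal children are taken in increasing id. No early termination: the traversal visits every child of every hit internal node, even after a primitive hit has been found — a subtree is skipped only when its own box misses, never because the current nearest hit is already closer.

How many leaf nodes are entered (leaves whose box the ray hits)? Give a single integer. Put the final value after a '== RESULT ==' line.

Trace the traversal:
N0 x:[-21/2,10] y:[-20/3,23/3] z:[-7/3,26/3] -> hit [-7/3,23/3], descend [1, 5, 7, 8]
  N1 x:[-1/2,3/2] y:[-4/3,23/3] z:[0,7] -> hit [0,3/2] leaf, test {P8(miss), P11(miss), P12(miss)}
  N5 x:[-21/2,-1/2] y:[-20/3,-4] z:[-1/3,6] -> miss, prune
  N7 x:[-9,-1/2] y:[-7/3,17/3] z:[1/3,26/3] -> miss, prune
  N8 x:[5/2,10] y:[-14/3,7/3] z:[-7/3,6] -> miss, prune

order=[0, 1, 5, 7, 8]  |boxes|=5  |leaves|=1  hit=miss

== RESULT ==
1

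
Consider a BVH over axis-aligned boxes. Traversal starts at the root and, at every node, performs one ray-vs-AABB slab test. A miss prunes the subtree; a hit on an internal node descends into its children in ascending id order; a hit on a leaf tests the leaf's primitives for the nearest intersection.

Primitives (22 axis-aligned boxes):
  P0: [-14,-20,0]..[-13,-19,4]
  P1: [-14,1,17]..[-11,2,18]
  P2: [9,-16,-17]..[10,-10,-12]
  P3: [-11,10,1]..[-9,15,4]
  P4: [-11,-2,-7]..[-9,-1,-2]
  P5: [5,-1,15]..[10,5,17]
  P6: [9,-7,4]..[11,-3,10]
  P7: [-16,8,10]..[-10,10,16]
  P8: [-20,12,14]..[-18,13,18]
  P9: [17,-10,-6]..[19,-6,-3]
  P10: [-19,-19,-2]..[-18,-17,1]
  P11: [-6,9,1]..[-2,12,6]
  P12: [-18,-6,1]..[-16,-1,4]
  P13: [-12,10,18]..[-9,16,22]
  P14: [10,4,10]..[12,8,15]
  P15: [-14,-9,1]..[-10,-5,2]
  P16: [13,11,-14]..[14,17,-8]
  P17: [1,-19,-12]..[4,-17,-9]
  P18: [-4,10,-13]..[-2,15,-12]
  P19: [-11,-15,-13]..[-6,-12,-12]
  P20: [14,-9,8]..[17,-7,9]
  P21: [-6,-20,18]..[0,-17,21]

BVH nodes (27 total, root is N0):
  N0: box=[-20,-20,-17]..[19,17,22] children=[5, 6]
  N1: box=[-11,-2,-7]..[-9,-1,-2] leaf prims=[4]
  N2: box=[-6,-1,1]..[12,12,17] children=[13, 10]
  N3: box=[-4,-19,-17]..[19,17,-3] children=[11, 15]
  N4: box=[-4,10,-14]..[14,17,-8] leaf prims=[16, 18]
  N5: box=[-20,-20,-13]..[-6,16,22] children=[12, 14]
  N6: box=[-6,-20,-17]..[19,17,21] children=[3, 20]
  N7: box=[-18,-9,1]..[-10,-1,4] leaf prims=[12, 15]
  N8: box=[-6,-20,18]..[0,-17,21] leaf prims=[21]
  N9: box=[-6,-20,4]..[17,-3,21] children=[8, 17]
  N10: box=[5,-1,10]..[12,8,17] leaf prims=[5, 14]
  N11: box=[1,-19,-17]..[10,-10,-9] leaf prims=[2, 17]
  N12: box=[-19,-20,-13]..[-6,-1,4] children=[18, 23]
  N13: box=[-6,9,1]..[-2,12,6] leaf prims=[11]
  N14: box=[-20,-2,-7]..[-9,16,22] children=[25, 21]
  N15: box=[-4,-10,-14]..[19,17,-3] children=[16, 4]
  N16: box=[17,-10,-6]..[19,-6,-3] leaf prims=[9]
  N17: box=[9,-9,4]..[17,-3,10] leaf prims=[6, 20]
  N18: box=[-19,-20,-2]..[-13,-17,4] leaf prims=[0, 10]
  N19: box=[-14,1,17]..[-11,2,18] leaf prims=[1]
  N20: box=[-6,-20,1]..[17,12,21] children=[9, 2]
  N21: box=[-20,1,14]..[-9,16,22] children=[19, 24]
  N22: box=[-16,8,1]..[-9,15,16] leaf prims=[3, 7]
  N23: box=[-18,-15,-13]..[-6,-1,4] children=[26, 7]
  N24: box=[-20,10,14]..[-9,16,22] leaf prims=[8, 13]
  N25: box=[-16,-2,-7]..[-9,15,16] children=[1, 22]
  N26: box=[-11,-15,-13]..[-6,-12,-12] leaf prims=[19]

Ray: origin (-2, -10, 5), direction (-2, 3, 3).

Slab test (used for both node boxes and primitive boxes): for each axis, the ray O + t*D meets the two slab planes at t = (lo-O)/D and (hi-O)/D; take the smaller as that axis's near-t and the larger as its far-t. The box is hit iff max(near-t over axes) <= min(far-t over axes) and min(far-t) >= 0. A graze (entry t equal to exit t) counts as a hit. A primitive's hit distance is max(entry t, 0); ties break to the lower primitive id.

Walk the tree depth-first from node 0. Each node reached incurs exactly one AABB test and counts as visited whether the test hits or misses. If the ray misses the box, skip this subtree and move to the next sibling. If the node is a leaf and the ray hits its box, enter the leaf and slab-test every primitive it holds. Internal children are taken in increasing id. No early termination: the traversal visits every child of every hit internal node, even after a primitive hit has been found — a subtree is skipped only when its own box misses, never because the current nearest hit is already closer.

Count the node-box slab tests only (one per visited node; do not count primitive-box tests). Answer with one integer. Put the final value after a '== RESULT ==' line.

Trace the traversal:
N0 x:[-21/2,9] y:[-10/3,9] z:[-22/3,17/3] -> hit [-10/3,17/3], descend [5, 6]
  N5 x:[2,9] y:[-10/3,26/3] z:[-6,17/3] -> hit [2,17/3], descend [12, 14]
    N12 x:[2,17/2] y:[-10/3,3] z:[-6,-1/3] -> miss, prune
    N14 x:[7/2,9] y:[8/3,26/3] z:[-4,17/3] -> hit [7/2,17/3], descend [21, 25]
      N21 x:[7/2,9] y:[11/3,26/3] z:[3,17/3] -> hit [11/3,17/3], descend [19, 24]
        N19 x:[9/2,6] y:[11/3,4] z:[4,13/3] -> miss, prune
        N24 x:[7/2,9] y:[20/3,26/3] z:[3,17/3] -> miss, prune
      N25 x:[7/2,7] y:[8/3,25/3] z:[-4,11/3] -> hit [7/2,11/3], descend [1, 22]
        N1 x:[7/2,9/2] y:[8/3,3] z:[-4,-7/3] -> miss, prune
        N22 x:[7/2,7] y:[6,25/3] z:[-4/3,11/3] -> miss, prune
  N6 x:[-21/2,2] y:[-10/3,9] z:[-22/3,16/3] -> hit [-10/3,2], descend [3, 20]
    N3 x:[-21/2,1] y:[-3,9] z:[-22/3,-8/3] -> miss, prune
    N20 x:[-19/2,2] y:[-10/3,22/3] z:[-4/3,16/3] -> hit [-4/3,2], descend [2, 9]
      N2 x:[-7,2] y:[3,22/3] z:[-4/3,4] -> miss, prune
      N9 x:[-19/2,2] y:[-10/3,7/3] z:[-1/3,16/3] -> hit [-1/3,2], descend [8, 17]
        N8 x:[-1,2] y:[-10/3,-7/3] z:[13/3,16/3] -> miss, prune
        N17 x:[-19/2,-11/2] y:[1/3,7/3] z:[-1/3,5/3] -> miss, prune

Visited [0, 5, 12, 14, 21, 19, 24, 25, 1, 22, 6, 3, 20, 2, 9, 8, 17]. Tests: 17 box, 0 leaf. Nearest: miss.

== RESULT ==
17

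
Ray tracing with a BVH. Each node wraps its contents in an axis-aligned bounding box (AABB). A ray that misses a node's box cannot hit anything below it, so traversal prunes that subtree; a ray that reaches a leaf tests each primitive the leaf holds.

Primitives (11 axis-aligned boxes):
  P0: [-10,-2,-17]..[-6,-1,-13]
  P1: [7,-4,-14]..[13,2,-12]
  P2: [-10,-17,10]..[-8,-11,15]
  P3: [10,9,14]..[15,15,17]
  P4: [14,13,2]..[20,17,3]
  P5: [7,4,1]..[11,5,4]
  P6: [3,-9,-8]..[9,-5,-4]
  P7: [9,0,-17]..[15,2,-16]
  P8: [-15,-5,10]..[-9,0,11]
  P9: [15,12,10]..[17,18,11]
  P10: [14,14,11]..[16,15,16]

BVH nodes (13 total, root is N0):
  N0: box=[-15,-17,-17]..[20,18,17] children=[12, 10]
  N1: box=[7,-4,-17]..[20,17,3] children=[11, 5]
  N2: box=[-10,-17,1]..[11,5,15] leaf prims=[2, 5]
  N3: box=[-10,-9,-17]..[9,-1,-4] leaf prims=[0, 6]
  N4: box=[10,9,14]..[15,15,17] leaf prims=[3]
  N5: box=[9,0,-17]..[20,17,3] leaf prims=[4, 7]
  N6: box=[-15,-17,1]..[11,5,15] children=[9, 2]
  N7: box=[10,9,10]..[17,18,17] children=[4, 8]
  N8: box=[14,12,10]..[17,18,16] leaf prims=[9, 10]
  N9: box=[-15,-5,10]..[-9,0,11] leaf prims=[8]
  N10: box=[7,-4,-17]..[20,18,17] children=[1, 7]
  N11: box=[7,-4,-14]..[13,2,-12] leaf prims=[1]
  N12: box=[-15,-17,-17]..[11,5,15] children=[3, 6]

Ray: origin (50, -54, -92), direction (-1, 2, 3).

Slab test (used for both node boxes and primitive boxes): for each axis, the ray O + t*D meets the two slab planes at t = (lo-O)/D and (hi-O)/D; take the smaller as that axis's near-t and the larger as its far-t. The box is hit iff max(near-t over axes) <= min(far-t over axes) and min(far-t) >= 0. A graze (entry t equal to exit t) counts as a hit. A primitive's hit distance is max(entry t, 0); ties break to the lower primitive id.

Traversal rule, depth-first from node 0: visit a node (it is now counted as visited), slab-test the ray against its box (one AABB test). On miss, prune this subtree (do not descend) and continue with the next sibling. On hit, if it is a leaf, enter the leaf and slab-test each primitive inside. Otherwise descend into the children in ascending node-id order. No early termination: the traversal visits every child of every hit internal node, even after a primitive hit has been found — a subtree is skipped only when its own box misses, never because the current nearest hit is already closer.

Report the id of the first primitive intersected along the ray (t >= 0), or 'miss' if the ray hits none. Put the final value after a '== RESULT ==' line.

Walk:
N0 x:[30,65] y:[37/2,36] z:[25,109/3] -> hit [30,36], descend [10, 12]
  N10 x:[30,43] y:[25,36] z:[25,109/3] -> hit [30,36], descend [1, 7]
    N1 x:[30,43] y:[25,71/2] z:[25,95/3] -> hit [30,95/3], descend [5, 11]
      N5 x:[30,41] y:[27,71/2] z:[25,95/3] -> hit [30,95/3] leaf, test {P4(miss), P7(miss)}
      N11 x:[37,43] y:[25,28] z:[26,80/3] -> miss, prune
    N7 x:[33,40] y:[63/2,36] z:[34,109/3] -> hit [34,36], descend [4, 8]
      N4 x:[35,40] y:[63/2,69/2] z:[106/3,109/3] -> miss, prune
      N8 x:[33,36] y:[33,36] z:[34,36] -> hit [34,36] leaf, test {P9@t=34, P10@t=103/3}
  N12 x:[39,65] y:[37/2,59/2] z:[25,107/3] -> miss, prune

9 AABB tests over nodes [0, 10, 1, 5, 11, 7, 4, 8, 12]; 2 leaves entered; closest P9.

== RESULT ==
9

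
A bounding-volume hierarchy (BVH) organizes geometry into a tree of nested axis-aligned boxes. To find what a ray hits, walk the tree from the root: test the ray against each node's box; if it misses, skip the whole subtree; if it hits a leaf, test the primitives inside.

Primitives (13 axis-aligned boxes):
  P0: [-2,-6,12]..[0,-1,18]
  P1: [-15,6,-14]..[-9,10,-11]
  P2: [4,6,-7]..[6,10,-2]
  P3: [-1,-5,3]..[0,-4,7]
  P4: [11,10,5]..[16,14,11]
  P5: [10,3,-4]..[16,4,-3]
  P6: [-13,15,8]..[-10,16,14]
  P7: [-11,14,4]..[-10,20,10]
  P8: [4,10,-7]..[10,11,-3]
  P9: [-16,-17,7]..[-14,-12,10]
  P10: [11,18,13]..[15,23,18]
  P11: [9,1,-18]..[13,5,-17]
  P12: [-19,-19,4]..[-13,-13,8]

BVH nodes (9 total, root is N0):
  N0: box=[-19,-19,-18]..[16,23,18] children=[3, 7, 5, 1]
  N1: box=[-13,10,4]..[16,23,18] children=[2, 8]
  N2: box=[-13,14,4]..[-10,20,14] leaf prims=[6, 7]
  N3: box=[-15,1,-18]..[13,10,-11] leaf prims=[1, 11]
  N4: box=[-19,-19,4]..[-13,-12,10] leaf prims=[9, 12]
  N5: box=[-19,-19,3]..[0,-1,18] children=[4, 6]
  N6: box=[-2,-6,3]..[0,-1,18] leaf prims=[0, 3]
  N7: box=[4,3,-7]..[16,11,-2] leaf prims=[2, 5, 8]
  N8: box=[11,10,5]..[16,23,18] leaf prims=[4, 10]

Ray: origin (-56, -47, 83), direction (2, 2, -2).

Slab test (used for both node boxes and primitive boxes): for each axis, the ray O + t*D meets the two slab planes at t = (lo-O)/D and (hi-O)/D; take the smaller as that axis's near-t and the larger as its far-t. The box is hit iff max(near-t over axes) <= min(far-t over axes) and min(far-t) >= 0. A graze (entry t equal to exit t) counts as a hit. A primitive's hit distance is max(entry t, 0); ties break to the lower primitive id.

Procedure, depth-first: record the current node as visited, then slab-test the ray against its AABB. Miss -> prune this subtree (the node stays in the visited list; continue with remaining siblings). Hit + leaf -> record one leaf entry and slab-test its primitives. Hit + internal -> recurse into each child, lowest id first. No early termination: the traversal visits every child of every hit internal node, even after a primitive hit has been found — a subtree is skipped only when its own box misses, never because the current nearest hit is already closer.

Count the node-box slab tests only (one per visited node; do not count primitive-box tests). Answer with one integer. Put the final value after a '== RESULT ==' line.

Trace the traversal:
N0 x:[37/2,36] y:[14,35] z:[65/2,101/2] -> hit [65/2,35], descend [1, 3, 5, 7]
  N1 x:[43/2,36] y:[57/2,35] z:[65/2,79/2] -> hit [65/2,35], descend [2, 8]
    N2 x:[43/2,23] y:[61/2,67/2] z:[69/2,79/2] -> miss, prune
    N8 x:[67/2,36] y:[57/2,35] z:[65/2,39] -> hit [67/2,35] leaf, test {P4(miss), P10@t=67/2}
  N3 x:[41/2,69/2] y:[24,57/2] z:[47,101/2] -> miss, prune
  N5 x:[37/2,28] y:[14,23] z:[65/2,40] -> miss, prune
  N7 x:[30,36] y:[25,29] z:[85/2,45] -> miss, prune

Summary -> nodes [0, 1, 2, 8, 3, 5, 7]; box-tests=7; leaf-entries=1; first=P10

== RESULT ==
7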